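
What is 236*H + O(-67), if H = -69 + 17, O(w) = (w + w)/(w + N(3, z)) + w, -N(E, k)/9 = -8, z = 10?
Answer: -61829/5 ≈ -12366.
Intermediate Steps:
N(E, k) = 72 (N(E, k) = -9*(-8) = 72)
O(w) = w + 2*w/(72 + w) (O(w) = (w + w)/(w + 72) + w = (2*w)/(72 + w) + w = 2*w/(72 + w) + w = w + 2*w/(72 + w))
H = -52
236*H + O(-67) = 236*(-52) - 67*(74 - 67)/(72 - 67) = -12272 - 67*7/5 = -12272 - 67*1/5*7 = -12272 - 469/5 = -61829/5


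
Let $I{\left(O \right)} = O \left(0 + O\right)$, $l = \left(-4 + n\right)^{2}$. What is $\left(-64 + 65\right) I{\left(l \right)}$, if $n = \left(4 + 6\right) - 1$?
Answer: $625$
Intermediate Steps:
$n = 9$ ($n = 10 - 1 = 9$)
$l = 25$ ($l = \left(-4 + 9\right)^{2} = 5^{2} = 25$)
$I{\left(O \right)} = O^{2}$ ($I{\left(O \right)} = O O = O^{2}$)
$\left(-64 + 65\right) I{\left(l \right)} = \left(-64 + 65\right) 25^{2} = 1 \cdot 625 = 625$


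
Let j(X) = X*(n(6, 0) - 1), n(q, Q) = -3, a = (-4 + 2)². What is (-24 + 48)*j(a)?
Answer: -384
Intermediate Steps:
a = 4 (a = (-2)² = 4)
j(X) = -4*X (j(X) = X*(-3 - 1) = X*(-4) = -4*X)
(-24 + 48)*j(a) = (-24 + 48)*(-4*4) = 24*(-16) = -384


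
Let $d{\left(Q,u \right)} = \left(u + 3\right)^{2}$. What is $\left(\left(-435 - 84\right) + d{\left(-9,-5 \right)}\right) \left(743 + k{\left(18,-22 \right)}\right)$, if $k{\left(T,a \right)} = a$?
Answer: $-371315$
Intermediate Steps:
$d{\left(Q,u \right)} = \left(3 + u\right)^{2}$
$\left(\left(-435 - 84\right) + d{\left(-9,-5 \right)}\right) \left(743 + k{\left(18,-22 \right)}\right) = \left(\left(-435 - 84\right) + \left(3 - 5\right)^{2}\right) \left(743 - 22\right) = \left(-519 + \left(-2\right)^{2}\right) 721 = \left(-519 + 4\right) 721 = \left(-515\right) 721 = -371315$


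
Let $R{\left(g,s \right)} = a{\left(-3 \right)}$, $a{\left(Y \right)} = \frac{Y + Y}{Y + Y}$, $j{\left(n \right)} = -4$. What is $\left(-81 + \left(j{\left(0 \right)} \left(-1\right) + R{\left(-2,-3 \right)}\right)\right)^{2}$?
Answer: $5776$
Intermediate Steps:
$a{\left(Y \right)} = 1$ ($a{\left(Y \right)} = \frac{2 Y}{2 Y} = 2 Y \frac{1}{2 Y} = 1$)
$R{\left(g,s \right)} = 1$
$\left(-81 + \left(j{\left(0 \right)} \left(-1\right) + R{\left(-2,-3 \right)}\right)\right)^{2} = \left(-81 + \left(\left(-4\right) \left(-1\right) + 1\right)\right)^{2} = \left(-81 + \left(4 + 1\right)\right)^{2} = \left(-81 + 5\right)^{2} = \left(-76\right)^{2} = 5776$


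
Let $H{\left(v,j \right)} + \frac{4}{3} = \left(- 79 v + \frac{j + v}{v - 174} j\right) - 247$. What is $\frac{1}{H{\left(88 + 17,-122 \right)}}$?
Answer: $- \frac{23}{197188} \approx -0.00011664$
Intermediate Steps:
$H{\left(v,j \right)} = - \frac{745}{3} - 79 v + \frac{j \left(j + v\right)}{-174 + v}$ ($H{\left(v,j \right)} = - \frac{4}{3} - \left(247 + 79 v - \frac{j + v}{v - 174} j\right) = - \frac{4}{3} - \left(247 + 79 v - \frac{j + v}{-174 + v} j\right) = - \frac{4}{3} - \left(247 + 79 v - \frac{j \left(j + v\right)}{-174 + v}\right) = - \frac{745}{3} - 79 v + \frac{j \left(j + v\right)}{-174 + v}$)
$\frac{1}{H{\left(88 + 17,-122 \right)}} = \frac{1}{\frac{1}{-174 + \left(88 + 17\right)} \left(43210 + \left(-122\right)^{2} - 79 \left(88 + 17\right)^{2} + \frac{40493 \left(88 + 17\right)}{3} - 122 \left(88 + 17\right)\right)} = \frac{1}{\frac{1}{-174 + 105} \left(43210 + 14884 - 79 \cdot 105^{2} + \frac{40493}{3} \cdot 105 - 12810\right)} = \frac{1}{\frac{1}{-69} \left(43210 + 14884 - 870975 + 1417255 - 12810\right)} = \frac{1}{\left(- \frac{1}{69}\right) \left(43210 + 14884 - 870975 + 1417255 - 12810\right)} = \frac{1}{\left(- \frac{1}{69}\right) 591564} = \frac{1}{- \frac{197188}{23}} = - \frac{23}{197188}$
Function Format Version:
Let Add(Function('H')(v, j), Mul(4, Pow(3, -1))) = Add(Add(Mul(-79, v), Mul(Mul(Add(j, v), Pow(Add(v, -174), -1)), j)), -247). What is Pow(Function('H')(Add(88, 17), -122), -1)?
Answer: Rational(-23, 197188) ≈ -0.00011664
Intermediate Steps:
Function('H')(v, j) = Add(Rational(-745, 3), Mul(-79, v), Mul(j, Pow(Add(-174, v), -1), Add(j, v))) (Function('H')(v, j) = Add(Rational(-4, 3), Add(Add(Mul(-79, v), Mul(Mul(Add(j, v), Pow(Add(v, -174), -1)), j)), -247)) = Add(Rational(-4, 3), Add(Add(Mul(-79, v), Mul(Mul(Add(j, v), Pow(Add(-174, v), -1)), j)), -247)) = Add(Rational(-4, 3), Add(Add(Mul(-79, v), Mul(Mul(Pow(Add(-174, v), -1), Add(j, v)), j)), -247)) = Add(Rational(-4, 3), Add(Add(Mul(-79, v), Mul(j, Pow(Add(-174, v), -1), Add(j, v))), -247)) = Add(Rational(-4, 3), Add(-247, Mul(-79, v), Mul(j, Pow(Add(-174, v), -1), Add(j, v)))) = Add(Rational(-745, 3), Mul(-79, v), Mul(j, Pow(Add(-174, v), -1), Add(j, v))))
Pow(Function('H')(Add(88, 17), -122), -1) = Pow(Mul(Pow(Add(-174, Add(88, 17)), -1), Add(43210, Pow(-122, 2), Mul(-79, Pow(Add(88, 17), 2)), Mul(Rational(40493, 3), Add(88, 17)), Mul(-122, Add(88, 17)))), -1) = Pow(Mul(Pow(Add(-174, 105), -1), Add(43210, 14884, Mul(-79, Pow(105, 2)), Mul(Rational(40493, 3), 105), Mul(-122, 105))), -1) = Pow(Mul(Pow(-69, -1), Add(43210, 14884, Mul(-79, 11025), 1417255, -12810)), -1) = Pow(Mul(Rational(-1, 69), Add(43210, 14884, -870975, 1417255, -12810)), -1) = Pow(Mul(Rational(-1, 69), 591564), -1) = Pow(Rational(-197188, 23), -1) = Rational(-23, 197188)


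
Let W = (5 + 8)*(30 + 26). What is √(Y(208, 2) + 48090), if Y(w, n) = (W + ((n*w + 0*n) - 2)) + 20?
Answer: 2*√12313 ≈ 221.93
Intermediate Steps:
W = 728 (W = 13*56 = 728)
Y(w, n) = 746 + n*w (Y(w, n) = (728 + ((n*w + 0*n) - 2)) + 20 = (728 + ((n*w + 0) - 2)) + 20 = (728 + (n*w - 2)) + 20 = (728 + (-2 + n*w)) + 20 = (726 + n*w) + 20 = 746 + n*w)
√(Y(208, 2) + 48090) = √((746 + 2*208) + 48090) = √((746 + 416) + 48090) = √(1162 + 48090) = √49252 = 2*√12313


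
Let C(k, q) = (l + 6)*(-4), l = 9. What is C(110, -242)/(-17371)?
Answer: 60/17371 ≈ 0.0034540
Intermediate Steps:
C(k, q) = -60 (C(k, q) = (9 + 6)*(-4) = 15*(-4) = -60)
C(110, -242)/(-17371) = -60/(-17371) = -60*(-1/17371) = 60/17371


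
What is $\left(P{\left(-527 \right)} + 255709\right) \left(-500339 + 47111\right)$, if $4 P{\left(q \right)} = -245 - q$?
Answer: $-115926431226$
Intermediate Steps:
$P{\left(q \right)} = - \frac{245}{4} - \frac{q}{4}$ ($P{\left(q \right)} = \frac{-245 - q}{4} = - \frac{245}{4} - \frac{q}{4}$)
$\left(P{\left(-527 \right)} + 255709\right) \left(-500339 + 47111\right) = \left(\left(- \frac{245}{4} - - \frac{527}{4}\right) + 255709\right) \left(-500339 + 47111\right) = \left(\left(- \frac{245}{4} + \frac{527}{4}\right) + 255709\right) \left(-453228\right) = \left(\frac{141}{2} + 255709\right) \left(-453228\right) = \frac{511559}{2} \left(-453228\right) = -115926431226$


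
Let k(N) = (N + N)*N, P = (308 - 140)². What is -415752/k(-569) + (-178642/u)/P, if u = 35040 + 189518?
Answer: -658780166474777/1025986466667456 ≈ -0.64209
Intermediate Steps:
u = 224558
P = 28224 (P = 168² = 28224)
k(N) = 2*N² (k(N) = (2*N)*N = 2*N²)
-415752/k(-569) + (-178642/u)/P = -415752/(2*(-569)²) - 178642/224558/28224 = -415752/(2*323761) - 178642*1/224558*(1/28224) = -415752/647522 - 89321/112279*1/28224 = -415752*1/647522 - 89321/3168962496 = -207876/323761 - 89321/3168962496 = -658780166474777/1025986466667456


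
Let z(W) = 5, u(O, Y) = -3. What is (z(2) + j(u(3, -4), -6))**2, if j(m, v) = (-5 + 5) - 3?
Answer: 4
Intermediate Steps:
j(m, v) = -3 (j(m, v) = 0 - 3 = -3)
(z(2) + j(u(3, -4), -6))**2 = (5 - 3)**2 = 2**2 = 4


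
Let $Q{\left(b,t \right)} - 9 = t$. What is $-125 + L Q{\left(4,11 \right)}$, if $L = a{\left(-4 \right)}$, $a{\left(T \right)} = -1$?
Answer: $-145$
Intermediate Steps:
$L = -1$
$Q{\left(b,t \right)} = 9 + t$
$-125 + L Q{\left(4,11 \right)} = -125 - \left(9 + 11\right) = -125 - 20 = -145$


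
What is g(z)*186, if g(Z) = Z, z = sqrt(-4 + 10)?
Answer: 186*sqrt(6) ≈ 455.60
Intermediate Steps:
z = sqrt(6) ≈ 2.4495
g(z)*186 = sqrt(6)*186 = 186*sqrt(6)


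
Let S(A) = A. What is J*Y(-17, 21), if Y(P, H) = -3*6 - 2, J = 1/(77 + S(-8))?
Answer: -20/69 ≈ -0.28986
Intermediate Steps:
J = 1/69 (J = 1/(77 - 8) = 1/69 ≈ 0.014493)
Y(P, H) = -20 (Y(P, H) = -18 - 2 = -20)
J*Y(-17, 21) = (1/69)*(-20) = -20/69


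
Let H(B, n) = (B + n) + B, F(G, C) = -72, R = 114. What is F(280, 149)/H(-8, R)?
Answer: -36/49 ≈ -0.73469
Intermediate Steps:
H(B, n) = n + 2*B
F(280, 149)/H(-8, R) = -72/(114 + 2*(-8)) = -72/(114 - 16) = -72/98 = -72*1/98 = -36/49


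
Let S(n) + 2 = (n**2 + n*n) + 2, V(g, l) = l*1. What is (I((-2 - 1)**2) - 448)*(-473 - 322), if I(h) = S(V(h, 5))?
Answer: 316410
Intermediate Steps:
V(g, l) = l
S(n) = 2*n**2 (S(n) = -2 + ((n**2 + n*n) + 2) = -2 + ((n**2 + n**2) + 2) = -2 + (2*n**2 + 2) = -2 + (2 + 2*n**2) = 2*n**2)
I(h) = 50 (I(h) = 2*5**2 = 2*25 = 50)
(I((-2 - 1)**2) - 448)*(-473 - 322) = (50 - 448)*(-473 - 322) = -398*(-795) = 316410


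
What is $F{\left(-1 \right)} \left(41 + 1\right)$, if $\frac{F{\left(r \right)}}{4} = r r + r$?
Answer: $0$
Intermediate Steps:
$F{\left(r \right)} = 4 r + 4 r^{2}$ ($F{\left(r \right)} = 4 \left(r r + r\right) = 4 \left(r^{2} + r\right) = 4 \left(r + r^{2}\right) = 4 r + 4 r^{2}$)
$F{\left(-1 \right)} \left(41 + 1\right) = 4 \left(-1\right) \left(1 - 1\right) \left(41 + 1\right) = 4 \left(-1\right) 0 \cdot 42 = 0 \cdot 42 = 0$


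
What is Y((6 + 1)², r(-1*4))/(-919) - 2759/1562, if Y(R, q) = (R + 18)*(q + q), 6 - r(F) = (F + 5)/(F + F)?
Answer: -7635065/2870956 ≈ -2.6594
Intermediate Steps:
r(F) = 6 - (5 + F)/(2*F) (r(F) = 6 - (F + 5)/(F + F) = 6 - (5 + F)/(2*F))
Y(R, q) = 2*q*(18 + R) (Y(R, q) = (18 + R)*(2*q) = 2*q*(18 + R))
Y((6 + 1)², r(-1*4))/(-919) - 2759/1562 = (2*((-5 + 11*(-1*4))/(2*((-1*4))))*(18 + (6 + 1)²))/(-919) - 2759/1562 = (2*((½)*(-5 + 11*(-4))/(-4))*(18 + 7²))*(-1/919) - 2759*1/1562 = (2*((½)*(-¼)*(-5 - 44))*(18 + 49))*(-1/919) - 2759/1562 = (2*((½)*(-¼)*(-49))*67)*(-1/919) - 2759/1562 = (2*(49/8)*67)*(-1/919) - 2759/1562 = (3283/4)*(-1/919) - 2759/1562 = -3283/3676 - 2759/1562 = -7635065/2870956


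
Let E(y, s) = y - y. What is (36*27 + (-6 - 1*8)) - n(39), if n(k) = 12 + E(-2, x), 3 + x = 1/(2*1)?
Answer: 946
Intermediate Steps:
x = -5/2 (x = -3 + 1/(2*1) = -3 + 1/2 = -5/2 ≈ -2.5000)
E(y, s) = 0
n(k) = 12 (n(k) = 12 + 0 = 12)
(36*27 + (-6 - 1*8)) - n(39) = (36*27 + (-6 - 1*8)) - 1*12 = (972 + (-6 - 8)) - 12 = (972 - 14) - 12 = 958 - 12 = 946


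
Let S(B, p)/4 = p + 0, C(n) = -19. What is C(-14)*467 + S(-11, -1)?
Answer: -8877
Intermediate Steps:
S(B, p) = 4*p (S(B, p) = 4*(p + 0) = 4*p)
C(-14)*467 + S(-11, -1) = -19*467 + 4*(-1) = -8873 - 4 = -8877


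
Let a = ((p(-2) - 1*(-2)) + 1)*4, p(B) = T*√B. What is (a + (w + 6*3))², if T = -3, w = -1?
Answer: 553 - 696*I*√2 ≈ 553.0 - 984.29*I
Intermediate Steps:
p(B) = -3*√B
a = 12 - 12*I*√2 (a = ((-3*I*√2 - 1*(-2)) + 1)*4 = ((-3*I*√2 + 2) + 1)*4 = ((2 - 3*I*√2) + 1)*4 = (3 - 3*I*√2)*4 = 12 - 12*I*√2 ≈ 12.0 - 16.971*I)
(a + (w + 6*3))² = ((12 - 12*I*√2) + (-1 + 6*3))² = ((12 - 12*I*√2) + (-1 + 18))² = ((12 - 12*I*√2) + 17)² = (29 - 12*I*√2)²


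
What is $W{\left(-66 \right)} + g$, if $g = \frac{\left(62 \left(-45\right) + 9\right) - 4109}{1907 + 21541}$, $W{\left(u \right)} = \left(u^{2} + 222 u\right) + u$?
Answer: $- \frac{121487533}{11724} \approx -10362.0$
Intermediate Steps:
$W{\left(u \right)} = u^{2} + 223 u$
$g = - \frac{3445}{11724}$ ($g = \frac{\left(-2790 + 9\right) - 4109}{23448} = \left(-2781 - 4109\right) \frac{1}{23448} = \left(-6890\right) \frac{1}{23448} = - \frac{3445}{11724} \approx -0.29384$)
$W{\left(-66 \right)} + g = - 66 \left(223 - 66\right) - \frac{3445}{11724} = \left(-66\right) 157 - \frac{3445}{11724} = -10362 - \frac{3445}{11724} = - \frac{121487533}{11724}$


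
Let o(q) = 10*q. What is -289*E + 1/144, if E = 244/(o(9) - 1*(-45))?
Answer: -1128241/2160 ≈ -522.33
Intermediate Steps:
E = 244/135 (E = 244/(10*9 - 1*(-45)) = 244/(90 + 45) = 244/135 ≈ 1.8074)
-289*E + 1/144 = -289*244/135 + 1/144 = -70516/135 + 1/144 = -1128241/2160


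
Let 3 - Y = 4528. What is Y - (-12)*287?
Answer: -1081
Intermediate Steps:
Y = -4525 (Y = 3 - 1*4528 = 3 - 4528 = -4525)
Y - (-12)*287 = -4525 - (-12)*287 = -4525 - 1*(-3444) = -4525 + 3444 = -1081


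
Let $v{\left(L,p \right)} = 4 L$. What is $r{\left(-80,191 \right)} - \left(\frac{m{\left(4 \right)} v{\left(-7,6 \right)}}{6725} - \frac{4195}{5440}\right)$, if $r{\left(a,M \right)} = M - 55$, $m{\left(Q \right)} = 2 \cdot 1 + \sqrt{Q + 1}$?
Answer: $\frac{1000788003}{7316800} + \frac{28 \sqrt{5}}{6725} \approx 136.79$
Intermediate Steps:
$m{\left(Q \right)} = 2 + \sqrt{1 + Q}$
$r{\left(a,M \right)} = -55 + M$ ($r{\left(a,M \right)} = M - 55 = -55 + M$)
$r{\left(-80,191 \right)} - \left(\frac{m{\left(4 \right)} v{\left(-7,6 \right)}}{6725} - \frac{4195}{5440}\right) = \left(-55 + 191\right) - \left(\frac{\left(2 + \sqrt{1 + 4}\right) 4 \left(-7\right)}{6725} - \frac{4195}{5440}\right) = 136 - \left(\left(2 + \sqrt{5}\right) \left(-28\right) \frac{1}{6725} - \frac{839}{1088}\right) = 136 - \left(\left(-56 - 28 \sqrt{5}\right) \frac{1}{6725} - \frac{839}{1088}\right) = 136 - \left(\left(- \frac{56}{6725} - \frac{28 \sqrt{5}}{6725}\right) - \frac{839}{1088}\right) = 136 - \left(- \frac{5703203}{7316800} - \frac{28 \sqrt{5}}{6725}\right) = 136 + \left(\frac{5703203}{7316800} + \frac{28 \sqrt{5}}{6725}\right) = \frac{1000788003}{7316800} + \frac{28 \sqrt{5}}{6725}$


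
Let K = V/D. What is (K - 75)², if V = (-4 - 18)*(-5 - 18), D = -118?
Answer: 21883684/3481 ≈ 6286.6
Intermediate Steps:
V = 506 (V = -22*(-23) = 506)
K = -253/59 (K = 506/(-118) = 506*(-1/118) = -253/59 ≈ -4.2881)
(K - 75)² = (-253/59 - 75)² = (-4678/59)² = 21883684/3481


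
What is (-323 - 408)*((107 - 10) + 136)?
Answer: -170323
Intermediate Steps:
(-323 - 408)*((107 - 10) + 136) = -731*(97 + 136) = -731*233 = -170323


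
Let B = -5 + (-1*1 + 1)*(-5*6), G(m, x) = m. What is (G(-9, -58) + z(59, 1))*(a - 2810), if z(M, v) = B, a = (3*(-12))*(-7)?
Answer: 35812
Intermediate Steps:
B = -5 (B = -5 + (-1 + 1)*(-30) = -5 + 0*(-30) = -5 + 0 = -5)
a = 252 (a = -36*(-7) = 252)
z(M, v) = -5
(G(-9, -58) + z(59, 1))*(a - 2810) = (-9 - 5)*(252 - 2810) = -14*(-2558) = 35812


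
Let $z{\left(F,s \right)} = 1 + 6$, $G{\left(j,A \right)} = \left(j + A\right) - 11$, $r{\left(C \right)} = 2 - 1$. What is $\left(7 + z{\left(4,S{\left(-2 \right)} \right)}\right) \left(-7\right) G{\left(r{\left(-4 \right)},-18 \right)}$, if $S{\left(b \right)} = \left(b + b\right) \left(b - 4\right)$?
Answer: $2744$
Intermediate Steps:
$r{\left(C \right)} = 1$ ($r{\left(C \right)} = 2 - 1 = 1$)
$G{\left(j,A \right)} = -11 + A + j$ ($G{\left(j,A \right)} = \left(A + j\right) - 11 = -11 + A + j$)
$S{\left(b \right)} = 2 b \left(-4 + b\right)$
$z{\left(F,s \right)} = 7$
$\left(7 + z{\left(4,S{\left(-2 \right)} \right)}\right) \left(-7\right) G{\left(r{\left(-4 \right)},-18 \right)} = \left(7 + 7\right) \left(-7\right) \left(-11 - 18 + 1\right) = 14 \left(-7\right) \left(-28\right) = \left(-98\right) \left(-28\right) = 2744$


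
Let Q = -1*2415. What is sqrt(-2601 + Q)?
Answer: 2*I*sqrt(1254) ≈ 70.824*I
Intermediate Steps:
Q = -2415
sqrt(-2601 + Q) = sqrt(-2601 - 2415) = sqrt(-5016) = 2*I*sqrt(1254)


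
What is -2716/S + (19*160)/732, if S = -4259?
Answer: 3733868/779397 ≈ 4.7907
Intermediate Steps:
-2716/S + (19*160)/732 = -2716/(-4259) + (19*160)/732 = -2716*(-1/4259) + 3040*(1/732) = 2716/4259 + 760/183 = 3733868/779397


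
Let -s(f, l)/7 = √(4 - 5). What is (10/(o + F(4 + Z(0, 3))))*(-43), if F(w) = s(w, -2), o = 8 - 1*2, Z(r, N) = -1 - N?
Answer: -516/17 - 602*I/17 ≈ -30.353 - 35.412*I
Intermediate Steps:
s(f, l) = -7*I (s(f, l) = -7*√(4 - 5) = -7*I)
o = 6 (o = 8 - 2 = 6)
F(w) = -7*I
(10/(o + F(4 + Z(0, 3))))*(-43) = (10/(6 - 7*I))*(-43) = (10*((6 + 7*I)/85))*(-43) = (2*(6 + 7*I)/17)*(-43) = -86*(6 + 7*I)/17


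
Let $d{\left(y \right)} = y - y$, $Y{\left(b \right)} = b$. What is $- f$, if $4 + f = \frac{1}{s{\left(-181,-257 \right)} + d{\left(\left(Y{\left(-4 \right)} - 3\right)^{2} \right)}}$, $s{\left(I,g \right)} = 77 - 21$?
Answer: $\frac{223}{56} \approx 3.9821$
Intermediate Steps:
$s{\left(I,g \right)} = 56$ ($s{\left(I,g \right)} = 77 - 21 = 56$)
$d{\left(y \right)} = 0$
$f = - \frac{223}{56}$ ($f = -4 + \frac{1}{56 + 0} = -4 + \frac{1}{56} = - \frac{223}{56} \approx -3.9821$)
$- f = \left(-1\right) \left(- \frac{223}{56}\right) = \frac{223}{56}$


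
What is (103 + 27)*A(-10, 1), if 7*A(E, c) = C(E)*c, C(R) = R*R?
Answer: 13000/7 ≈ 1857.1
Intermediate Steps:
C(R) = R²
A(E, c) = c*E²/7 (A(E, c) = (E²*c)/7 = (c*E²)/7 = c*E²/7)
(103 + 27)*A(-10, 1) = (103 + 27)*((⅐)*1*(-10)²) = 130*((⅐)*1*100) = 130*(100/7) = 13000/7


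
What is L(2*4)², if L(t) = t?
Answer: 64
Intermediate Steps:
L(2*4)² = (2*4)² = 8² = 64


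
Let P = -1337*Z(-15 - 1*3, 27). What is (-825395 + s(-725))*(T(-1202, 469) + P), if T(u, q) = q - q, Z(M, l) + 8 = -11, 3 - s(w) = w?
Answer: -20949015801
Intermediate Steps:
s(w) = 3 - w
Z(M, l) = -19 (Z(M, l) = -8 - 11 = -19)
P = 25403 (P = -1337*(-19) = 25403)
T(u, q) = 0
(-825395 + s(-725))*(T(-1202, 469) + P) = (-825395 + (3 - 1*(-725)))*(0 + 25403) = (-825395 + (3 + 725))*25403 = (-825395 + 728)*25403 = -824667*25403 = -20949015801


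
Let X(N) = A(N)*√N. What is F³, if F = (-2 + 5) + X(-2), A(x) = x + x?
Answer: -261 + 20*I*√2 ≈ -261.0 + 28.284*I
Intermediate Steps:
A(x) = 2*x
X(N) = 2*N^(3/2) (X(N) = (2*N)*√N = 2*N^(3/2))
F = 3 - 4*I*√2 (F = (-2 + 5) + 2*(-2)^(3/2) = 3 + 2*(-2*I*√2) = 3 - 4*I*√2 ≈ 3.0 - 5.6569*I)
F³ = (3 - 4*I*√2)³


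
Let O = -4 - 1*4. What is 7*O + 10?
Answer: -46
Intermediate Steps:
O = -8 (O = -4 - 4 = -8)
7*O + 10 = 7*(-8) + 10 = -56 + 10 = -46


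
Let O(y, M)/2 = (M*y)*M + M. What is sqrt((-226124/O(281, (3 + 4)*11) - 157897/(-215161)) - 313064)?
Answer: 2*I*sqrt(2514519539673680033979857219)/179242668143 ≈ 559.52*I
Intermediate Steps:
O(y, M) = 2*M + 2*y*M**2 (O(y, M) = 2*((M*y)*M + M) = 2*(y*M**2 + M) = 2*(M + y*M**2) = 2*M + 2*y*M**2)
sqrt((-226124/O(281, (3 + 4)*11) - 157897/(-215161)) - 313064) = sqrt((-226124*1/(22*(1 + ((3 + 4)*11)*281)*(3 + 4)) - 157897/(-215161)) - 313064) = sqrt((-226124*1/(154*(1 + (7*11)*281)) - 157897*(-1/215161)) - 313064) = sqrt((-226124*1/(154*(1 + 77*281)) + 157897/215161) - 313064) = sqrt((-226124*1/(154*(1 + 21637)) + 157897/215161) - 313064) = sqrt((-226124/(2*77*21638) + 157897/215161) - 313064) = sqrt((-226124/3332252 + 157897/215161) - 313064) = sqrt((-226124*1/3332252 + 157897/215161) - 313064) = sqrt((-56531/833063 + 157897/215161) - 313064) = sqrt(119374882020/179242668143 - 313064) = sqrt(-56114307284638132/179242668143) = 2*I*sqrt(2514519539673680033979857219)/179242668143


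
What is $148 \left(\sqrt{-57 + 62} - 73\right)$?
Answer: $-10804 + 148 \sqrt{5} \approx -10473.0$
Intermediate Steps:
$148 \left(\sqrt{-57 + 62} - 73\right) = 148 \left(\sqrt{5} - 73\right) = 148 \left(-73 + \sqrt{5}\right) = -10804 + 148 \sqrt{5}$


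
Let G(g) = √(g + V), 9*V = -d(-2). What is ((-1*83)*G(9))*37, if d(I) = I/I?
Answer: -12284*√5/3 ≈ -9156.0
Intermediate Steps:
d(I) = 1
V = -⅑ (V = (-1*1)/9 = (⅑)*(-1) = -⅑ ≈ -0.11111)
G(g) = √(-⅑ + g) (G(g) = √(g - ⅑) = √(-⅑ + g))
((-1*83)*G(9))*37 = ((-1*83)*(√(-1 + 9*9)/3))*37 = -83*√(-1 + 81)/3*37 = -83*√80/3*37 = -83*4*√5/3*37 = -332*√5/3*37 = -12284*√5/3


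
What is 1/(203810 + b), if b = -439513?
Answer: -1/235703 ≈ -4.2426e-6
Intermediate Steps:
1/(203810 + b) = 1/(203810 - 439513) = 1/(-235703) = -1/235703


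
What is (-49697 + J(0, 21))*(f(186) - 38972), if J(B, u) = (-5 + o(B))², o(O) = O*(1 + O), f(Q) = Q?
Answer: 1926578192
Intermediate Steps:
J(B, u) = (-5 + B*(1 + B))²
(-49697 + J(0, 21))*(f(186) - 38972) = (-49697 + (-5 + 0*(1 + 0))²)*(186 - 38972) = (-49697 + (-5 + 0*1)²)*(-38786) = (-49697 + (-5 + 0)²)*(-38786) = (-49697 + (-5)²)*(-38786) = (-49697 + 25)*(-38786) = -49672*(-38786) = 1926578192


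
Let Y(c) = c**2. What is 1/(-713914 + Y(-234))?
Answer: -1/659158 ≈ -1.5171e-6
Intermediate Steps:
1/(-713914 + Y(-234)) = 1/(-713914 + (-234)**2) = 1/(-713914 + 54756) = 1/(-659158) = -1/659158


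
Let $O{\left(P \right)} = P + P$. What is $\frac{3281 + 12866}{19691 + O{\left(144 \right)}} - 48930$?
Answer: $- \frac{977556323}{19979} \approx -48929.0$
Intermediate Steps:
$O{\left(P \right)} = 2 P$
$\frac{3281 + 12866}{19691 + O{\left(144 \right)}} - 48930 = \frac{3281 + 12866}{19691 + 2 \cdot 144} - 48930 = \frac{16147}{19691 + 288} - 48930 = \frac{16147}{19979} - 48930 = - \frac{977556323}{19979}$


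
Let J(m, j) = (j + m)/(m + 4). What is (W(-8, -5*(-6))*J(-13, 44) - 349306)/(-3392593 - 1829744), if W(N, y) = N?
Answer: 3143506/47001033 ≈ 0.066882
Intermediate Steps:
J(m, j) = (j + m)/(4 + m)
(W(-8, -5*(-6))*J(-13, 44) - 349306)/(-3392593 - 1829744) = (-8*(44 - 13)/(4 - 13) - 349306)/(-3392593 - 1829744) = (-8*31/(-9) - 349306)/(-5222337) = (-(-8)*31/9 - 349306)*(-1/5222337) = (-8*(-31/9) - 349306)*(-1/5222337) = (248/9 - 349306)*(-1/5222337) = -3143506/9*(-1/5222337) = 3143506/47001033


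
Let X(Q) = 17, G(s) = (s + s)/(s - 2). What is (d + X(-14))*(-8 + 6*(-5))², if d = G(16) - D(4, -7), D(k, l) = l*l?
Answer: -300352/7 ≈ -42907.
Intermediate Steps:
D(k, l) = l²
G(s) = 2*s/(-2 + s) (G(s) = (2*s)/(-2 + s) = 2*s/(-2 + s))
d = -327/7 (d = 2*16/(-2 + 16) - 1*(-7)² = 2*16/14 - 1*49 = 2*16*(1/14) - 49 = 16/7 - 49 = -327/7 ≈ -46.714)
(d + X(-14))*(-8 + 6*(-5))² = (-327/7 + 17)*(-8 + 6*(-5))² = -208*(-8 - 30)²/7 = -208/7*(-38)² = -208/7*1444 = -300352/7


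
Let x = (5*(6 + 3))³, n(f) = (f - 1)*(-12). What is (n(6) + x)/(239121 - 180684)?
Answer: 30355/19479 ≈ 1.5583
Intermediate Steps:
n(f) = 12 - 12*f (n(f) = (-1 + f)*(-12) = 12 - 12*f)
x = 91125 (x = (5*9)³ = 45³ = 91125)
(n(6) + x)/(239121 - 180684) = ((12 - 12*6) + 91125)/(239121 - 180684) = ((12 - 72) + 91125)/58437 = (-60 + 91125)*(1/58437) = 91065*(1/58437) = 30355/19479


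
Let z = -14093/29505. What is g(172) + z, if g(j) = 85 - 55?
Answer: 871057/29505 ≈ 29.522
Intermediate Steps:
g(j) = 30
z = -14093/29505 (z = -14093*1/29505 = -14093/29505 ≈ -0.47765)
g(172) + z = 30 - 14093/29505 = 871057/29505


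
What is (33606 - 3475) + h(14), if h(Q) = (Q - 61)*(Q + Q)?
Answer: 28815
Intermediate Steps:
h(Q) = 2*Q*(-61 + Q) (h(Q) = (-61 + Q)*(2*Q) = 2*Q*(-61 + Q))
(33606 - 3475) + h(14) = (33606 - 3475) + 2*14*(-61 + 14) = 30131 + 2*14*(-47) = 30131 - 1316 = 28815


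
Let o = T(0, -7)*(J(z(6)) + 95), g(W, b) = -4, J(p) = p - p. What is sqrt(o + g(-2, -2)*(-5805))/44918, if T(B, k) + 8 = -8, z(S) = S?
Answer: 5*sqrt(217)/22459 ≈ 0.0032795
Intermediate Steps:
J(p) = 0
T(B, k) = -16 (T(B, k) = -8 - 8 = -16)
o = -1520 (o = -16*(0 + 95) = -16*95 = -1520)
sqrt(o + g(-2, -2)*(-5805))/44918 = sqrt(-1520 - 4*(-5805))/44918 = sqrt(-1520 + 23220)*(1/44918) = sqrt(21700)*(1/44918) = (10*sqrt(217))*(1/44918) = 5*sqrt(217)/22459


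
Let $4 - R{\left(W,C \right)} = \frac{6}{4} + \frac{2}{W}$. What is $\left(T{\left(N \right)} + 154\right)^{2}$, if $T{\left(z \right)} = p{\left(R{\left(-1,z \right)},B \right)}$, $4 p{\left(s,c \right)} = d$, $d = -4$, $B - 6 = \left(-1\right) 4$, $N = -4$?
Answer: $23409$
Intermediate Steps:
$R{\left(W,C \right)} = \frac{5}{2} - \frac{2}{W}$ ($R{\left(W,C \right)} = 4 - \left(\frac{6}{4} + \frac{2}{W}\right) = 4 - \left(6 \cdot \frac{1}{4} + \frac{2}{W}\right) = 4 - \left(\frac{3}{2} + \frac{2}{W}\right) = \frac{5}{2} - \frac{2}{W}$)
$B = 2$ ($B = 6 - 4 = 2$)
$p{\left(s,c \right)} = -1$ ($p{\left(s,c \right)} = \frac{1}{4} \left(-4\right) = -1$)
$T{\left(z \right)} = -1$
$\left(T{\left(N \right)} + 154\right)^{2} = \left(-1 + 154\right)^{2} = 153^{2} = 23409$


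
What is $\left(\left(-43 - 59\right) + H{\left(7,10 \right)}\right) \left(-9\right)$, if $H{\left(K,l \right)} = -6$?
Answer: $972$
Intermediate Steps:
$\left(\left(-43 - 59\right) + H{\left(7,10 \right)}\right) \left(-9\right) = \left(\left(-43 - 59\right) - 6\right) \left(-9\right) = \left(-102 - 6\right) \left(-9\right) = \left(-108\right) \left(-9\right) = 972$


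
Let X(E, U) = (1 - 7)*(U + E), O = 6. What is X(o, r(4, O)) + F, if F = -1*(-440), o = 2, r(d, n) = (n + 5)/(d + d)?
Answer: 1679/4 ≈ 419.75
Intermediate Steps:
r(d, n) = (5 + n)/(2*d) (r(d, n) = (5 + n)/((2*d)) = (5 + n)*(1/(2*d)) = (5 + n)/(2*d))
F = 440
X(E, U) = -6*E - 6*U (X(E, U) = -6*(E + U) = -6*E - 6*U)
X(o, r(4, O)) + F = (-6*2 - 3*(5 + 6)/4) + 440 = (-12 - 3*11/4) + 440 = (-12 - 6*11/8) + 440 = (-12 - 33/4) + 440 = -81/4 + 440 = 1679/4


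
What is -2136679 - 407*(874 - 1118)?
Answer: -2037371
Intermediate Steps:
-2136679 - 407*(874 - 1118) = -2136679 - 407*(-244) = -2136679 - 1*(-99308) = -2136679 + 99308 = -2037371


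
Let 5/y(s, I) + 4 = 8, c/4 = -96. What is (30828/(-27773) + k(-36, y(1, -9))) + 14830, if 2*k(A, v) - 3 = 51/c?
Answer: 105441939763/7109888 ≈ 14830.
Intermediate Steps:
c = -384 (c = 4*(-96) = -384)
y(s, I) = 5/4 (y(s, I) = 5/(-4 + 8) = 5/4)
k(A, v) = 367/256 (k(A, v) = 3/2 + (51/(-384))/2 = 3/2 + (51*(-1/384))/2 = 3/2 + (½)*(-17/128) = 3/2 - 17/256 = 367/256)
(30828/(-27773) + k(-36, y(1, -9))) + 14830 = (30828/(-27773) + 367/256) + 14830 = (30828*(-1/27773) + 367/256) + 14830 = (-30828/27773 + 367/256) + 14830 = 2300723/7109888 + 14830 = 105441939763/7109888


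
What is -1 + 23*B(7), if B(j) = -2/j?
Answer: -53/7 ≈ -7.5714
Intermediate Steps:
-1 + 23*B(7) = -1 + 23*(-2/7) = -1 - 46/7 = -53/7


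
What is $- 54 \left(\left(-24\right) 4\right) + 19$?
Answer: $5203$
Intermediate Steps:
$- 54 \left(\left(-24\right) 4\right) + 19 = \left(-54\right) \left(-96\right) + 19 = 5184 + 19 = 5203$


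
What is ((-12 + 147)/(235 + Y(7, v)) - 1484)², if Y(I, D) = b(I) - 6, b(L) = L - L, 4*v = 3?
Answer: 115396769401/52441 ≈ 2.2005e+6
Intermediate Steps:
v = ¾ (v = (¼)*3 = ¾ ≈ 0.75000)
b(L) = 0
Y(I, D) = -6 (Y(I, D) = 0 - 6 = -6)
((-12 + 147)/(235 + Y(7, v)) - 1484)² = ((-12 + 147)/(235 - 6) - 1484)² = (135/229 - 1484)² = (-339701/229)² = 115396769401/52441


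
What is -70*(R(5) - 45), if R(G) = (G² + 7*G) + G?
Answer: -1400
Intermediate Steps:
R(G) = G² + 8*G
-70*(R(5) - 45) = -70*(5*(8 + 5) - 45) = -70*(5*13 - 45) = -70*(65 - 45) = -70*20 = -1400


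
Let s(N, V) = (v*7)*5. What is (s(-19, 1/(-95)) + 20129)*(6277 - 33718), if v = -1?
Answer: -551399454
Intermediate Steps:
s(N, V) = -35 (s(N, V) = -1*7*5 = -7*5 = -35)
(s(-19, 1/(-95)) + 20129)*(6277 - 33718) = (-35 + 20129)*(6277 - 33718) = 20094*(-27441) = -551399454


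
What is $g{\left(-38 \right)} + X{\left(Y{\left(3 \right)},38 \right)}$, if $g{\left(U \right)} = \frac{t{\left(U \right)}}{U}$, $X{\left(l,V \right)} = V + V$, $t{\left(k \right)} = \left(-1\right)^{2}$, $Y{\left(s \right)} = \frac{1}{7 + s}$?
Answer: $\frac{2887}{38} \approx 75.974$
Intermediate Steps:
$t{\left(k \right)} = 1$
$X{\left(l,V \right)} = 2 V$
$g{\left(U \right)} = \frac{1}{U}$ ($g{\left(U \right)} = 1 \frac{1}{U} = \frac{1}{U}$)
$g{\left(-38 \right)} + X{\left(Y{\left(3 \right)},38 \right)} = \frac{1}{-38} + 2 \cdot 38 = - \frac{1}{38} + 76 = \frac{2887}{38}$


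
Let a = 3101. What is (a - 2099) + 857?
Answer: 1859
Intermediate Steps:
(a - 2099) + 857 = (3101 - 2099) + 857 = 1002 + 857 = 1859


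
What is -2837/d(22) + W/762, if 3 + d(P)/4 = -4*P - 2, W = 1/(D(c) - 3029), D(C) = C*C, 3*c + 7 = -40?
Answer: 4513104995/591778344 ≈ 7.6263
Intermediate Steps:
c = -47/3 (c = -7/3 + (1/3)*(-40) = -7/3 - 40/3 = -47/3 ≈ -15.667)
D(C) = C**2
W = -9/25052 (W = 1/((-47/3)**2 - 3029) = 1/(2209/9 - 3029) = 1/(-25052/9) = -9/25052 ≈ -0.00035925)
d(P) = -20 - 16*P (d(P) = -12 + 4*(-4*P - 2) = -12 + 4*(-2 - 4*P) = -12 + (-8 - 16*P) = -20 - 16*P)
-2837/d(22) + W/762 = -2837/(-20 - 16*22) - 9/25052/762 = -2837/(-20 - 352) - 9/25052*1/762 = -2837/(-372) - 3/6363208 = -2837*(-1/372) - 3/6363208 = 2837/372 - 3/6363208 = 4513104995/591778344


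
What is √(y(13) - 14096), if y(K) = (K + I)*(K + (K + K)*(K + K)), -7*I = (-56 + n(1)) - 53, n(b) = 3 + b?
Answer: 2*√1299 ≈ 72.083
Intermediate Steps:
I = 15 (I = -((-56 + (3 + 1)) - 53)/7 = -((-56 + 4) - 53)/7 = -(-52 - 53)/7 = -⅐*(-105) = 15)
y(K) = (15 + K)*(K + 4*K²) (y(K) = (K + 15)*(K + (K + K)*(K + K)) = (15 + K)*(K + (2*K)*(2*K)) = (15 + K)*(K + 4*K²))
√(y(13) - 14096) = √(13*(15 + 4*13² + 61*13) - 14096) = √(13*(15 + 4*169 + 793) - 14096) = √(13*(15 + 676 + 793) - 14096) = √(13*1484 - 14096) = √(19292 - 14096) = √5196 = 2*√1299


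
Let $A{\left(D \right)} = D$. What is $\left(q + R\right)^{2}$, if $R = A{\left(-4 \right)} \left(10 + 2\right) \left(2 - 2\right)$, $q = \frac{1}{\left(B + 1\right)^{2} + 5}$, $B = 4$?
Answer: $\frac{1}{900} \approx 0.0011111$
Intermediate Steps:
$q = \frac{1}{30}$ ($q = \frac{1}{\left(4 + 1\right)^{2} + 5} = \frac{1}{5^{2} + 5} = \frac{1}{25 + 5} = \frac{1}{30} \approx 0.033333$)
$R = 0$ ($R = - 4 \left(10 + 2\right) \left(2 - 2\right) = - 4 \cdot 12 \cdot 0 = \left(-4\right) 0 = 0$)
$\left(q + R\right)^{2} = \left(\frac{1}{30} + 0\right)^{2} = \left(\frac{1}{30}\right)^{2} = \frac{1}{900}$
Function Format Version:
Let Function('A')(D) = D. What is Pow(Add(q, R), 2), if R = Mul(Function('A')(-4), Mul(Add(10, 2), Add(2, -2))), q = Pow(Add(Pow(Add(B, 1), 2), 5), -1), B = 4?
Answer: Rational(1, 900) ≈ 0.0011111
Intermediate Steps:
q = Rational(1, 30) (q = Pow(Add(Pow(Add(4, 1), 2), 5), -1) = Pow(Add(Pow(5, 2), 5), -1) = Pow(Add(25, 5), -1) = Pow(30, -1) = Rational(1, 30) ≈ 0.033333)
R = 0 (R = Mul(-4, Mul(Add(10, 2), Add(2, -2))) = Mul(-4, Mul(12, 0)) = Mul(-4, 0) = 0)
Pow(Add(q, R), 2) = Pow(Add(Rational(1, 30), 0), 2) = Pow(Rational(1, 30), 2) = Rational(1, 900)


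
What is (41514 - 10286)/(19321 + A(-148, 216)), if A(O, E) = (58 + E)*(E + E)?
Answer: 31228/137689 ≈ 0.22680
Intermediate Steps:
A(O, E) = 2*E*(58 + E) (A(O, E) = (58 + E)*(2*E) = 2*E*(58 + E))
(41514 - 10286)/(19321 + A(-148, 216)) = (41514 - 10286)/(19321 + 2*216*(58 + 216)) = 31228/(19321 + 2*216*274) = 31228/(19321 + 118368) = 31228/137689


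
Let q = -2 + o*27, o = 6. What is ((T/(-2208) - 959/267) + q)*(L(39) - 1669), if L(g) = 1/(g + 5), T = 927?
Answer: -2251046601955/8646528 ≈ -2.6034e+5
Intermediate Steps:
L(g) = 1/(5 + g)
q = 160 (q = -2 + 6*27 = -2 + 162 = 160)
((T/(-2208) - 959/267) + q)*(L(39) - 1669) = ((927/(-2208) - 959/267) + 160)*(1/(5 + 39) - 1669) = ((927*(-1/2208) - 959*1/267) + 160)*(1/44 - 1669) = ((-309/736 - 959/267) + 160)*(1/44 - 1669) = (-788327/196512 + 160)*(-73435/44) = (30653593/196512)*(-73435/44) = -2251046601955/8646528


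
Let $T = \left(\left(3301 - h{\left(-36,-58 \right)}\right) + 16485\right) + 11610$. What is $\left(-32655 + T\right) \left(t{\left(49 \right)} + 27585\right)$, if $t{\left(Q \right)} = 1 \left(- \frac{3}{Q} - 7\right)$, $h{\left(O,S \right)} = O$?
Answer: $- \frac{1652663137}{49} \approx -3.3728 \cdot 10^{7}$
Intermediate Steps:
$t{\left(Q \right)} = -7 - \frac{3}{Q}$ ($t{\left(Q \right)} = 1 \left(-7 - \frac{3}{Q}\right) = -7 - \frac{3}{Q}$)
$T = 31432$ ($T = \left(\left(3301 - -36\right) + 16485\right) + 11610 = \left(\left(3301 + 36\right) + 16485\right) + 11610 = \left(3337 + 16485\right) + 11610 = 19822 + 11610 = 31432$)
$\left(-32655 + T\right) \left(t{\left(49 \right)} + 27585\right) = \left(-32655 + 31432\right) \left(\left(-7 - \frac{3}{49}\right) + 27585\right) = - 1223 \left(\left(-7 - \frac{3}{49}\right) + 27585\right) = - 1223 \left(- \frac{346}{49} + 27585\right) = \left(-1223\right) \frac{1351319}{49} = - \frac{1652663137}{49}$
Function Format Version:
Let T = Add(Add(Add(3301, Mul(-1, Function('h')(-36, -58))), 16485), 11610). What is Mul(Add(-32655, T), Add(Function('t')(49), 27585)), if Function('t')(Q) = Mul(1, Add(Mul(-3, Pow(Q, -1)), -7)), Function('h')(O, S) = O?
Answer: Rational(-1652663137, 49) ≈ -3.3728e+7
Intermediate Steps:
Function('t')(Q) = Add(-7, Mul(-3, Pow(Q, -1))) (Function('t')(Q) = Mul(1, Add(-7, Mul(-3, Pow(Q, -1)))) = Add(-7, Mul(-3, Pow(Q, -1))))
T = 31432 (T = Add(Add(Add(3301, Mul(-1, -36)), 16485), 11610) = Add(Add(Add(3301, 36), 16485), 11610) = Add(Add(3337, 16485), 11610) = Add(19822, 11610) = 31432)
Mul(Add(-32655, T), Add(Function('t')(49), 27585)) = Mul(Add(-32655, 31432), Add(Add(-7, Mul(-3, Pow(49, -1))), 27585)) = Mul(-1223, Add(Add(-7, Mul(-3, Rational(1, 49))), 27585)) = Mul(-1223, Add(Add(-7, Rational(-3, 49)), 27585)) = Mul(-1223, Add(Rational(-346, 49), 27585)) = Mul(-1223, Rational(1351319, 49)) = Rational(-1652663137, 49)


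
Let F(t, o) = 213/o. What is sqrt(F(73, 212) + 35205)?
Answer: 3*sqrt(43952741)/106 ≈ 187.63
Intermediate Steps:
sqrt(F(73, 212) + 35205) = sqrt(213/212 + 35205) = sqrt(7463673/212) = 3*sqrt(43952741)/106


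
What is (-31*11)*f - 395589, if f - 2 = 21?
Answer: -403432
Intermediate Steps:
f = 23 (f = 2 + 21 = 23)
(-31*11)*f - 395589 = -31*11*23 - 395589 = -341*23 - 395589 = -7843 - 395589 = -403432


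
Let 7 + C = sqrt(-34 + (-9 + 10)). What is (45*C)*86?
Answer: -27090 + 3870*I*sqrt(33) ≈ -27090.0 + 22231.0*I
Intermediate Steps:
C = -7 + I*sqrt(33) (C = -7 + sqrt(-34 + (-9 + 10)) = -7 + sqrt(-34 + 1) = -7 + sqrt(-33) = -7 + I*sqrt(33) ≈ -7.0 + 5.7446*I)
(45*C)*86 = (45*(-7 + I*sqrt(33)))*86 = (-315 + 45*I*sqrt(33))*86 = -27090 + 3870*I*sqrt(33)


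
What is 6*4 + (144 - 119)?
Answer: 49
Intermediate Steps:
6*4 + (144 - 119) = 24 + 25 = 49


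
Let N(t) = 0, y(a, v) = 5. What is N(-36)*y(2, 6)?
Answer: 0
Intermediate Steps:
N(-36)*y(2, 6) = 0*5 = 0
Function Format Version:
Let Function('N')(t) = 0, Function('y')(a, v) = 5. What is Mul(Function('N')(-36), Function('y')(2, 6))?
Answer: 0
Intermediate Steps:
Mul(Function('N')(-36), Function('y')(2, 6)) = Mul(0, 5) = 0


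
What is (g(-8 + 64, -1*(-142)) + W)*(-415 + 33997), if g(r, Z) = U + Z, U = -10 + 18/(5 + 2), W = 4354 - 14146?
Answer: -2270210364/7 ≈ -3.2432e+8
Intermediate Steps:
W = -9792
U = -52/7 (U = -10 + 18/7 = -52/7 ≈ -7.4286)
g(r, Z) = -52/7 + Z
(g(-8 + 64, -1*(-142)) + W)*(-415 + 33997) = ((-52/7 - 1*(-142)) - 9792)*(-415 + 33997) = ((-52/7 + 142) - 9792)*33582 = (942/7 - 9792)*33582 = -67602/7*33582 = -2270210364/7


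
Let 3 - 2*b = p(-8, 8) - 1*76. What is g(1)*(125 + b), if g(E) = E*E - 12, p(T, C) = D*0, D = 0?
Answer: -3619/2 ≈ -1809.5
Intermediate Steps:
p(T, C) = 0 (p(T, C) = 0*0 = 0)
b = 79/2 (b = 3/2 - (0 - 1*76)/2 = 3/2 - (0 - 76)/2 = 3/2 - ½*(-76) = 3/2 + 38 = 79/2 ≈ 39.500)
g(E) = -12 + E² (g(E) = E² - 12 = -12 + E²)
g(1)*(125 + b) = (-12 + 1²)*(125 + 79/2) = (-12 + 1)*(329/2) = -11*329/2 = -3619/2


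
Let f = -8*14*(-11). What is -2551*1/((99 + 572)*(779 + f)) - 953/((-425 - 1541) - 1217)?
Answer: 1277840260/4295079723 ≈ 0.29751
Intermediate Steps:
f = 1232 (f = -112*(-11) = 1232)
-2551*1/((99 + 572)*(779 + f)) - 953/((-425 - 1541) - 1217) = -2551*1/((99 + 572)*(779 + 1232)) - 953/((-425 - 1541) - 1217) = -2551/(671*2011) - 953/(-1966 - 1217) = -2551/1349381 - 953/(-3183) = -2551*1/1349381 - 953*(-1/3183) = -2551/1349381 + 953/3183 = 1277840260/4295079723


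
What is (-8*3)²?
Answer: 576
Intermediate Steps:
(-8*3)² = (-24)² = 576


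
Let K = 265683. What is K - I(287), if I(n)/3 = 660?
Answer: 263703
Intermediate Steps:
I(n) = 1980 (I(n) = 3*660 = 1980)
K - I(287) = 265683 - 1*1980 = 265683 - 1980 = 263703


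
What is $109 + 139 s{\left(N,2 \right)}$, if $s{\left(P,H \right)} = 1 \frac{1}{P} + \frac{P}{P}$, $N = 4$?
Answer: $\frac{1131}{4} \approx 282.75$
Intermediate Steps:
$s{\left(P,H \right)} = 1 + \frac{1}{P}$ ($s{\left(P,H \right)} = \frac{1}{P} + 1 = 1 + \frac{1}{P}$)
$109 + 139 s{\left(N,2 \right)} = 109 + 139 \frac{1 + 4}{4} = 109 + 139 \cdot \frac{1}{4} \cdot 5 = 109 + 139 \cdot \frac{5}{4} = 109 + \frac{695}{4} = \frac{1131}{4}$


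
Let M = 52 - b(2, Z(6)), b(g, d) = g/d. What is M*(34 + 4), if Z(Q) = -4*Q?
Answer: 11875/6 ≈ 1979.2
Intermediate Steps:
M = 625/12 (M = 52 - 2/((-4*6)) = 52 - 2/(-24) = 52 - 2*(-1)/24 = 52 - 1*(-1/12) = 52 + 1/12 = 625/12 ≈ 52.083)
M*(34 + 4) = 625*(34 + 4)/12 = (625/12)*38 = 11875/6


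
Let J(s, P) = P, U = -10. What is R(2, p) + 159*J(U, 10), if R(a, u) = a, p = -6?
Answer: 1592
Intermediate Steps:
R(2, p) + 159*J(U, 10) = 2 + 159*10 = 2 + 1590 = 1592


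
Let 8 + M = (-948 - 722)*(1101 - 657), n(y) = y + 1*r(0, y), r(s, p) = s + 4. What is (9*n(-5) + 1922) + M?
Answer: -739575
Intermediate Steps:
r(s, p) = 4 + s
n(y) = 4 + y (n(y) = y + 1*(4 + 0) = y + 1*4 = y + 4 = 4 + y)
M = -741488 (M = -8 + (-948 - 722)*(1101 - 657) = -8 - 1670*444 = -8 - 741480 = -741488)
(9*n(-5) + 1922) + M = (9*(4 - 5) + 1922) - 741488 = (9*(-1) + 1922) - 741488 = (-9 + 1922) - 741488 = 1913 - 741488 = -739575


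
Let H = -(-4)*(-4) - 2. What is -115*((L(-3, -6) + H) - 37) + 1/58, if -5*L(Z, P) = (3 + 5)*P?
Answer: 302819/58 ≈ 5221.0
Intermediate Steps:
L(Z, P) = -8*P/5 (L(Z, P) = -(3 + 5)*P/5 = -8*P/5)
H = -18 (H = -4*4 - 2 = -16 - 2 = -18)
-115*((L(-3, -6) + H) - 37) + 1/58 = -115*((-8/5*(-6) - 18) - 37) + 1/58 = -115*((48/5 - 18) - 37) + 1/58 = -115*(-42/5 - 37) + 1/58 = -115*(-227/5) + 1/58 = 5221 + 1/58 = 302819/58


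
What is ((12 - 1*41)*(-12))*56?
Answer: 19488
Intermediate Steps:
((12 - 1*41)*(-12))*56 = ((12 - 41)*(-12))*56 = -29*(-12)*56 = 348*56 = 19488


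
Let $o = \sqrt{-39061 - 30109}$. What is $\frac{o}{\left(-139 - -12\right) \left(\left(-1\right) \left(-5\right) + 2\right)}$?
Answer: $- \frac{i \sqrt{69170}}{889} \approx - 0.29584 i$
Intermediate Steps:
$o = i \sqrt{69170}$ ($o = \sqrt{-69170} = i \sqrt{69170} \approx 263.0 i$)
$\frac{o}{\left(-139 - -12\right) \left(\left(-1\right) \left(-5\right) + 2\right)} = \frac{i \sqrt{69170}}{\left(-139 - -12\right) \left(\left(-1\right) \left(-5\right) + 2\right)} = \frac{i \sqrt{69170}}{\left(-139 + 12\right) \left(5 + 2\right)} = \frac{i \sqrt{69170}}{\left(-127\right) 7} = \frac{i \sqrt{69170}}{-889} = i \sqrt{69170} \left(- \frac{1}{889}\right) = - \frac{i \sqrt{69170}}{889}$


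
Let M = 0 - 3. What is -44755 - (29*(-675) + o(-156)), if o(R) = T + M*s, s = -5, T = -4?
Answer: -25191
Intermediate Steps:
M = -3
o(R) = 11 (o(R) = -4 - 3*(-5) = -4 + 15 = 11)
-44755 - (29*(-675) + o(-156)) = -44755 - (29*(-675) + 11) = -44755 - (-19575 + 11) = -44755 - 1*(-19564) = -44755 + 19564 = -25191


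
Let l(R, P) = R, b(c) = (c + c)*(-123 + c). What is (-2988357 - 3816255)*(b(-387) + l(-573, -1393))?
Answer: -2682153498204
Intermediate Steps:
b(c) = 2*c*(-123 + c) (b(c) = (2*c)*(-123 + c) = 2*c*(-123 + c))
(-2988357 - 3816255)*(b(-387) + l(-573, -1393)) = (-2988357 - 3816255)*(2*(-387)*(-123 - 387) - 573) = -6804612*(2*(-387)*(-510) - 573) = -6804612*(394740 - 573) = -6804612*394167 = -2682153498204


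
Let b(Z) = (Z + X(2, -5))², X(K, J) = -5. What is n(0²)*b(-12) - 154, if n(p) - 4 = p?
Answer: 1002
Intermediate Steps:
n(p) = 4 + p
b(Z) = (-5 + Z)² (b(Z) = (Z - 5)² = (-5 + Z)²)
n(0²)*b(-12) - 154 = (4 + 0²)*(-5 - 12)² - 154 = (4 + 0)*(-17)² - 154 = 4*289 - 154 = 1156 - 154 = 1002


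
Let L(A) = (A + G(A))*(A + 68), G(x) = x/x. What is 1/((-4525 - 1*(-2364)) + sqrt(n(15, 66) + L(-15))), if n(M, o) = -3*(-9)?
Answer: -2161/4670636 - I*sqrt(715)/4670636 ≈ -0.00046268 - 5.725e-6*I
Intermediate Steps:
G(x) = 1
n(M, o) = 27
L(A) = (1 + A)*(68 + A) (L(A) = (A + 1)*(A + 68) = (1 + A)*(68 + A))
1/((-4525 - 1*(-2364)) + sqrt(n(15, 66) + L(-15))) = 1/((-4525 - 1*(-2364)) + sqrt(27 + (68 + (-15)**2 + 69*(-15)))) = 1/((-4525 + 2364) + sqrt(27 + (68 + 225 - 1035))) = 1/(-2161 + sqrt(27 - 742)) = 1/(-2161 + sqrt(-715)) = 1/(-2161 + I*sqrt(715))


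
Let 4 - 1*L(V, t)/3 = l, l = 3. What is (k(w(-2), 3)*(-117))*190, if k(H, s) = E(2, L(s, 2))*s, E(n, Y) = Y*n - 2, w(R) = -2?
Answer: -266760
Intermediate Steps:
L(V, t) = 3 (L(V, t) = 12 - 3*3 = 12 - 9 = 3)
E(n, Y) = -2 + Y*n
k(H, s) = 4*s (k(H, s) = (-2 + 3*2)*s = (-2 + 6)*s = 4*s)
(k(w(-2), 3)*(-117))*190 = ((4*3)*(-117))*190 = (12*(-117))*190 = -1404*190 = -266760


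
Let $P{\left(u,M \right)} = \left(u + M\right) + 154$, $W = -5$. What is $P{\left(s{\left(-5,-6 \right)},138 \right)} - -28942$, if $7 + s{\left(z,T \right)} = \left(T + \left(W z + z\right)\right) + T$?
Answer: $29235$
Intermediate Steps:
$s{\left(z,T \right)} = -7 - 4 z + 2 T$ ($s{\left(z,T \right)} = -7 + \left(\left(T + \left(- 5 z + z\right)\right) + T\right) = -7 + \left(\left(T - 4 z\right) + T\right) = -7 + \left(- 4 z + 2 T\right) = -7 - 4 z + 2 T$)
$P{\left(u,M \right)} = 154 + M + u$ ($P{\left(u,M \right)} = \left(M + u\right) + 154 = 154 + M + u$)
$P{\left(s{\left(-5,-6 \right)},138 \right)} - -28942 = \left(154 + 138 - -1\right) - -28942 = \left(154 + 138 - -1\right) + 28942 = \left(154 + 138 + 1\right) + 28942 = 293 + 28942 = 29235$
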